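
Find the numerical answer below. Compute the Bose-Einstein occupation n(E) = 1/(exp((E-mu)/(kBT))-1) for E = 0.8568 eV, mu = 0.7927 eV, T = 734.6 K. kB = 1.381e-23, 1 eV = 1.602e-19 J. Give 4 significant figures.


Step 1: (E - mu) = 0.0641 eV
Step 2: x = (E-mu)*eV/(kB*T) = 0.0641*1.602e-19/(1.381e-23*734.6) = 1.012
Step 3: exp(x) = 2.752
Step 4: n = 1/(exp(x)-1) = 0.5709

0.5709


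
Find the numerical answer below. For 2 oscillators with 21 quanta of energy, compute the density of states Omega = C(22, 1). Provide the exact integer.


Step 1: Use binomial coefficient C(22, 1)
Step 2: Numerator = 22! / 21!
Step 3: Denominator = 1!
Step 4: Omega = 22

22


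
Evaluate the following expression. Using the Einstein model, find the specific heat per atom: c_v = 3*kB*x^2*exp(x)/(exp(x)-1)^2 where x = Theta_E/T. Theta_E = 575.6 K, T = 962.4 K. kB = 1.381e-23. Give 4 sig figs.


Step 1: x = Theta_E/T = 575.6/962.4 = 0.5981
Step 2: x^2 = 0.3577
Step 3: exp(x) = 1.819
Step 4: c_v = 3*1.381e-23*0.3577*1.819/(1.819-1)^2 = 4.022e-23

4.022e-23


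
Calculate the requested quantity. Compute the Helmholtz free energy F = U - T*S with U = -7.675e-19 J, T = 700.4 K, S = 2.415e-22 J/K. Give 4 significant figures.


Step 1: T*S = 700.4 * 2.415e-22 = 1.691e-19 J
Step 2: F = U - T*S = -7.675e-19 - 1.691e-19
Step 3: F = -9.366e-19 J

-9.366e-19


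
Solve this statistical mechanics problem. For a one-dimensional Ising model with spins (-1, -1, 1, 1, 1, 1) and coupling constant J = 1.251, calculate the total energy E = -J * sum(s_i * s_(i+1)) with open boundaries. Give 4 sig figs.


Step 1: Nearest-neighbor products: 1, -1, 1, 1, 1
Step 2: Sum of products = 3
Step 3: E = -1.251 * 3 = -3.753

-3.753


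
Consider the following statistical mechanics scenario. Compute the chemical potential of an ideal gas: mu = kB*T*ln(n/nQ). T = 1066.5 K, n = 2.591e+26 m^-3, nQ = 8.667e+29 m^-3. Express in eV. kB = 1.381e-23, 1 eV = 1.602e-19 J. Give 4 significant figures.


Step 1: n/nQ = 2.591e+26/8.667e+29 = 0.000299
Step 2: ln(n/nQ) = -8.115
Step 3: mu = kB*T*ln(n/nQ) = 1.473e-20*-8.115 = -1.195e-19 J
Step 4: Convert to eV: -1.195e-19/1.602e-19 = -0.7461 eV

-0.7461


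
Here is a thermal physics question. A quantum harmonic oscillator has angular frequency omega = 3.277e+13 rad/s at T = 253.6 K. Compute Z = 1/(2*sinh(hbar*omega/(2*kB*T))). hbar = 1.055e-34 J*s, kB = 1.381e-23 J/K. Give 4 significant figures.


Step 1: Compute x = hbar*omega/(kB*T) = 1.055e-34*3.277e+13/(1.381e-23*253.6) = 0.9872
Step 2: x/2 = 0.4936
Step 3: sinh(x/2) = 0.5139
Step 4: Z = 1/(2*0.5139) = 0.973

0.973


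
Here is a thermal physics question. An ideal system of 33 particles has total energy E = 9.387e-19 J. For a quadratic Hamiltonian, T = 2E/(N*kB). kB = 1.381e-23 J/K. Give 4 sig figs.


Step 1: Numerator = 2*E = 2*9.387e-19 = 1.877e-18 J
Step 2: Denominator = N*kB = 33*1.381e-23 = 4.557e-22
Step 3: T = 1.877e-18 / 4.557e-22 = 4120 K

4120


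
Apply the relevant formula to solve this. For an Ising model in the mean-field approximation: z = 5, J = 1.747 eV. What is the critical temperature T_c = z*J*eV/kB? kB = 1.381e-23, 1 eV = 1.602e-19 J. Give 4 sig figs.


Step 1: z*J = 5*1.747 = 8.735 eV
Step 2: Convert to Joules: 8.735*1.602e-19 = 1.399e-18 J
Step 3: T_c = 1.399e-18 / 1.381e-23 = 1.013e+05 K

1.013e+05


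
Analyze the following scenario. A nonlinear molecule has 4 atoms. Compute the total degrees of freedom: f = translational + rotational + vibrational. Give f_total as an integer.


Step 1: Translational DOF = 3
Step 2: Rotational DOF (nonlinear) = 3
Step 3: Vibrational DOF = 3*4 - 6 = 6
Step 4: Total = 3 + 3 + 6 = 12

12


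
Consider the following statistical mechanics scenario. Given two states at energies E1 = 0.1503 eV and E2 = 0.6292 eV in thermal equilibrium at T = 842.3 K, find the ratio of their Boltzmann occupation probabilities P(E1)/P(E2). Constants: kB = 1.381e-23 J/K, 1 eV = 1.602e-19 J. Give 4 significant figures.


Step 1: Compute energy difference dE = E1 - E2 = 0.1503 - 0.6292 = -0.4789 eV
Step 2: Convert to Joules: dE_J = -0.4789 * 1.602e-19 = -7.672e-20 J
Step 3: Compute exponent = -dE_J / (kB * T) = -(-7.672e-20) / (1.381e-23 * 842.3) = 6.595
Step 4: P(E1)/P(E2) = exp(6.595) = 731.8

731.8


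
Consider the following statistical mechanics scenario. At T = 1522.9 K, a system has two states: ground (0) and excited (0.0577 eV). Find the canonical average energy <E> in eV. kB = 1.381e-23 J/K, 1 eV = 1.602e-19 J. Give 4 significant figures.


Step 1: beta*E = 0.0577*1.602e-19/(1.381e-23*1522.9) = 0.4395
Step 2: exp(-beta*E) = 0.6443
Step 3: <E> = 0.0577*0.6443/(1+0.6443) = 0.02261 eV

0.02261


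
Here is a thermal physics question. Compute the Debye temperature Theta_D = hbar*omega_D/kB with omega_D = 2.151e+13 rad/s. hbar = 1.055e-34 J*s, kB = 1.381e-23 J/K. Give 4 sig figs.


Step 1: hbar*omega_D = 1.055e-34 * 2.151e+13 = 2.269e-21 J
Step 2: Theta_D = 2.269e-21 / 1.381e-23
Step 3: Theta_D = 164.3 K

164.3


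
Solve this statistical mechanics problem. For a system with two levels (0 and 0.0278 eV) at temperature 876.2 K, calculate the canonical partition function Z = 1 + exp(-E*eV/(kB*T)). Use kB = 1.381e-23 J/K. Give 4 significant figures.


Step 1: Compute beta*E = E*eV/(kB*T) = 0.0278*1.602e-19/(1.381e-23*876.2) = 0.3681
Step 2: exp(-beta*E) = exp(-0.3681) = 0.6921
Step 3: Z = 1 + 0.6921 = 1.692

1.692


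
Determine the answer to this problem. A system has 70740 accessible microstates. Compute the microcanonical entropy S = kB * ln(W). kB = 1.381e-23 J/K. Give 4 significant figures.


Step 1: ln(W) = ln(70740) = 11.17
Step 2: S = kB * ln(W) = 1.381e-23 * 11.17
Step 3: S = 1.542e-22 J/K

1.542e-22


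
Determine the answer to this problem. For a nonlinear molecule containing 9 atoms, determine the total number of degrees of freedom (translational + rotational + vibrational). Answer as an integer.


Step 1: Translational DOF = 3
Step 2: Rotational DOF (nonlinear) = 3
Step 3: Vibrational DOF = 3*9 - 6 = 21
Step 4: Total = 3 + 3 + 21 = 27

27


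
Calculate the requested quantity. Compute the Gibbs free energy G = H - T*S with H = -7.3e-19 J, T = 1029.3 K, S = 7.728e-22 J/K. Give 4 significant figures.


Step 1: T*S = 1029.3 * 7.728e-22 = 7.954e-19 J
Step 2: G = H - T*S = -7.3e-19 - 7.954e-19
Step 3: G = -1.525e-18 J

-1.525e-18


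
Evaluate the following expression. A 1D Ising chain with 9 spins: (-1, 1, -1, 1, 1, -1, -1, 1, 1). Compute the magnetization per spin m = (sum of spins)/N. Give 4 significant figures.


Step 1: Count up spins (+1): 5, down spins (-1): 4
Step 2: Total magnetization M = 5 - 4 = 1
Step 3: m = M/N = 1/9 = 0.1111

0.1111


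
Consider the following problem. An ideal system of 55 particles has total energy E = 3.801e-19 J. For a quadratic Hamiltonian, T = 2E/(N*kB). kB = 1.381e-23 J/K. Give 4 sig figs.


Step 1: Numerator = 2*E = 2*3.801e-19 = 7.602e-19 J
Step 2: Denominator = N*kB = 55*1.381e-23 = 7.595e-22
Step 3: T = 7.602e-19 / 7.595e-22 = 1001 K

1001


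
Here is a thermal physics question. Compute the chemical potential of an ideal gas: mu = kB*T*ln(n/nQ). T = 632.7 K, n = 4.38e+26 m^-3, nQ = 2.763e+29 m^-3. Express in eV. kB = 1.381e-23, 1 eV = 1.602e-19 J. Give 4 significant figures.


Step 1: n/nQ = 4.38e+26/2.763e+29 = 0.001585
Step 2: ln(n/nQ) = -6.447
Step 3: mu = kB*T*ln(n/nQ) = 8.738e-21*-6.447 = -5.633e-20 J
Step 4: Convert to eV: -5.633e-20/1.602e-19 = -0.3516 eV

-0.3516


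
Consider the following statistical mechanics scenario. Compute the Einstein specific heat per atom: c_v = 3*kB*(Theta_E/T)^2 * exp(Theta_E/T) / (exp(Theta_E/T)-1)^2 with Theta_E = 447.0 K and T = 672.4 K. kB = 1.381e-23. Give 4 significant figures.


Step 1: x = Theta_E/T = 447.0/672.4 = 0.6648
Step 2: x^2 = 0.4419
Step 3: exp(x) = 1.944
Step 4: c_v = 3*1.381e-23*0.4419*1.944/(1.944-1)^2 = 3.994e-23

3.994e-23


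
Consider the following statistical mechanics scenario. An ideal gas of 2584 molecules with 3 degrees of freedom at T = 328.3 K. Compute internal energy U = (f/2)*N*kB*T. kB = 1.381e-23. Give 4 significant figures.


Step 1: f/2 = 3/2 = 1.5
Step 2: N*kB*T = 2584*1.381e-23*328.3 = 1.172e-17
Step 3: U = 1.5 * 1.172e-17 = 1.757e-17 J

1.757e-17


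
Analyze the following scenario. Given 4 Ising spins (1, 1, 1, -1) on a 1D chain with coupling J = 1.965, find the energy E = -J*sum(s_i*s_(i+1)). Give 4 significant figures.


Step 1: Nearest-neighbor products: 1, 1, -1
Step 2: Sum of products = 1
Step 3: E = -1.965 * 1 = -1.965

-1.965


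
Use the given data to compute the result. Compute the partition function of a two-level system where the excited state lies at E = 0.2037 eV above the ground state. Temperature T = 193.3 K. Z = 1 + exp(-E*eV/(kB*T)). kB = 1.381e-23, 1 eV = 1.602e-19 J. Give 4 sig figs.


Step 1: Compute beta*E = E*eV/(kB*T) = 0.2037*1.602e-19/(1.381e-23*193.3) = 12.22
Step 2: exp(-beta*E) = exp(-12.22) = 4.909e-06
Step 3: Z = 1 + 4.909e-06 = 1

1


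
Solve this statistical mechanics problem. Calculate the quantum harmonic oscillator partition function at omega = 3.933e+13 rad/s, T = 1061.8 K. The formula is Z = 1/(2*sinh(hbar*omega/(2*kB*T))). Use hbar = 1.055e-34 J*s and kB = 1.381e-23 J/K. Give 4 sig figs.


Step 1: Compute x = hbar*omega/(kB*T) = 1.055e-34*3.933e+13/(1.381e-23*1061.8) = 0.283
Step 2: x/2 = 0.1415
Step 3: sinh(x/2) = 0.142
Step 4: Z = 1/(2*0.142) = 3.522

3.522


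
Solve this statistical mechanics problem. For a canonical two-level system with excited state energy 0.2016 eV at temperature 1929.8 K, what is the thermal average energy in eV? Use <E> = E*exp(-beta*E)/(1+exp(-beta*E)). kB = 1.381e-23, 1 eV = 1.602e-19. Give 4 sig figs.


Step 1: beta*E = 0.2016*1.602e-19/(1.381e-23*1929.8) = 1.212
Step 2: exp(-beta*E) = 0.2976
Step 3: <E> = 0.2016*0.2976/(1+0.2976) = 0.04624 eV

0.04624


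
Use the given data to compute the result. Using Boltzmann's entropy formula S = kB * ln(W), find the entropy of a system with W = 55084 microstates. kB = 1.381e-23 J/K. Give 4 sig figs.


Step 1: ln(W) = ln(55084) = 10.92
Step 2: S = kB * ln(W) = 1.381e-23 * 10.92
Step 3: S = 1.508e-22 J/K

1.508e-22


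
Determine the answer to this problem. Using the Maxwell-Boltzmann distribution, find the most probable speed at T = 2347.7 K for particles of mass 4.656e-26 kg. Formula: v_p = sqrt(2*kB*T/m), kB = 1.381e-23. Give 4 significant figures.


Step 1: Numerator = 2*kB*T = 2*1.381e-23*2347.7 = 6.484e-20
Step 2: Ratio = 6.484e-20 / 4.656e-26 = 1.393e+06
Step 3: v_p = sqrt(1.393e+06) = 1180 m/s

1180


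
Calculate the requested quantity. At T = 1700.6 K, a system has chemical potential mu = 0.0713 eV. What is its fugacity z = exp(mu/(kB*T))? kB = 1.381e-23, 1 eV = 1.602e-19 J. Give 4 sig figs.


Step 1: Convert mu to Joules: 0.0713*1.602e-19 = 1.142e-20 J
Step 2: kB*T = 1.381e-23*1700.6 = 2.349e-20 J
Step 3: mu/(kB*T) = 0.4864
Step 4: z = exp(0.4864) = 1.626

1.626


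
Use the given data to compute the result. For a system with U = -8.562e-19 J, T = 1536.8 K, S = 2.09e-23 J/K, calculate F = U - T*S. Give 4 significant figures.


Step 1: T*S = 1536.8 * 2.09e-23 = 3.212e-20 J
Step 2: F = U - T*S = -8.562e-19 - 3.212e-20
Step 3: F = -8.883e-19 J

-8.883e-19


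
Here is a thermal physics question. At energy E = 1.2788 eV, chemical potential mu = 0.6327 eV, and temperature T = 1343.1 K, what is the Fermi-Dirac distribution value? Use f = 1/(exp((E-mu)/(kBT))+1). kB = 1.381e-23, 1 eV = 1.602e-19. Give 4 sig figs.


Step 1: (E - mu) = 1.2788 - 0.6327 = 0.6461 eV
Step 2: Convert: (E-mu)*eV = 1.035e-19 J
Step 3: x = (E-mu)*eV/(kB*T) = 5.58
Step 4: f = 1/(exp(5.58)+1) = 0.003757

0.003757


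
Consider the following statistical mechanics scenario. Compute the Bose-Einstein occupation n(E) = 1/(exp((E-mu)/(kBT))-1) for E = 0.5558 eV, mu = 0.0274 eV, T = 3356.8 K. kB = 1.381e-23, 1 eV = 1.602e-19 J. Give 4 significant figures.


Step 1: (E - mu) = 0.5284 eV
Step 2: x = (E-mu)*eV/(kB*T) = 0.5284*1.602e-19/(1.381e-23*3356.8) = 1.826
Step 3: exp(x) = 6.209
Step 4: n = 1/(exp(x)-1) = 0.192

0.192


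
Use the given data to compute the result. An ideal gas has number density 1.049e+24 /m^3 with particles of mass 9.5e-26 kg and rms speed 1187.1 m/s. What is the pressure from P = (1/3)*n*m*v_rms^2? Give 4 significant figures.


Step 1: v_rms^2 = 1187.1^2 = 1.409e+06
Step 2: n*m = 1.049e+24*9.5e-26 = 0.09965
Step 3: P = (1/3)*0.09965*1.409e+06 = 4.681e+04 Pa

4.681e+04


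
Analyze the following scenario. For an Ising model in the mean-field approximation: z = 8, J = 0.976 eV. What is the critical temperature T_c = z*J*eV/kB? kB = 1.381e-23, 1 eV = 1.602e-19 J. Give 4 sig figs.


Step 1: z*J = 8*0.976 = 7.808 eV
Step 2: Convert to Joules: 7.808*1.602e-19 = 1.251e-18 J
Step 3: T_c = 1.251e-18 / 1.381e-23 = 9.058e+04 K

9.058e+04


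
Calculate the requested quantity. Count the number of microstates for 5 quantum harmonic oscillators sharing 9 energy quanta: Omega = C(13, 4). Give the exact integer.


Step 1: Use binomial coefficient C(13, 4)
Step 2: Numerator = 13! / 9!
Step 3: Denominator = 4!
Step 4: Omega = 715

715


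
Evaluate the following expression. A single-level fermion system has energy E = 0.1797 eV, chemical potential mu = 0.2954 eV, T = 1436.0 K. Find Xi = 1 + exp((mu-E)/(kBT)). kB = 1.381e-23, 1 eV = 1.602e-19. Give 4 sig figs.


Step 1: (mu - E) = 0.2954 - 0.1797 = 0.1157 eV
Step 2: x = (mu-E)*eV/(kB*T) = 0.1157*1.602e-19/(1.381e-23*1436.0) = 0.9346
Step 3: exp(x) = 2.546
Step 4: Xi = 1 + 2.546 = 3.546

3.546


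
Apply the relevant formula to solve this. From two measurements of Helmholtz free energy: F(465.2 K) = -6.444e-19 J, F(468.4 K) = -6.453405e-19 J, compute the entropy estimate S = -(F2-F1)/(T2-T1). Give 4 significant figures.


Step 1: dF = F2 - F1 = -6.453405e-19 - (-6.444e-19) = -9.405e-22 J
Step 2: dT = T2 - T1 = 468.4 - 465.2 = 3.2 K
Step 3: S = -dF/dT = -(-9.405e-22)/3.2 = 2.939e-22 J/K

2.939e-22


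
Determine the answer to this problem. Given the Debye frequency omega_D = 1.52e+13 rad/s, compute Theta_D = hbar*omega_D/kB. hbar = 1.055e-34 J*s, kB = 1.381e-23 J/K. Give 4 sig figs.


Step 1: hbar*omega_D = 1.055e-34 * 1.52e+13 = 1.604e-21 J
Step 2: Theta_D = 1.604e-21 / 1.381e-23
Step 3: Theta_D = 116.1 K

116.1


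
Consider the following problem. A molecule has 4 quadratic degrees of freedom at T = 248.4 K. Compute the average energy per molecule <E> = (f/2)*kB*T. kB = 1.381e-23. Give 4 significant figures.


Step 1: f/2 = 4/2 = 2
Step 2: kB*T = 1.381e-23 * 248.4 = 3.43e-21
Step 3: <E> = 2 * 3.43e-21 = 6.861e-21 J

6.861e-21


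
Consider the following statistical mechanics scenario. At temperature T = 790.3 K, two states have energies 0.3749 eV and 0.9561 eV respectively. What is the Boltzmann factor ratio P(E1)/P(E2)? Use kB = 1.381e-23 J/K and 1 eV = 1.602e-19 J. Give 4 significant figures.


Step 1: Compute energy difference dE = E1 - E2 = 0.3749 - 0.9561 = -0.5812 eV
Step 2: Convert to Joules: dE_J = -0.5812 * 1.602e-19 = -9.311e-20 J
Step 3: Compute exponent = -dE_J / (kB * T) = -(-9.311e-20) / (1.381e-23 * 790.3) = 8.531
Step 4: P(E1)/P(E2) = exp(8.531) = 5070

5070


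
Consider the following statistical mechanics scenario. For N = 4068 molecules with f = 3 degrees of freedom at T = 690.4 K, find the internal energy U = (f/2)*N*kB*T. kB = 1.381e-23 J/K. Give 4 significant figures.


Step 1: f/2 = 3/2 = 1.5
Step 2: N*kB*T = 4068*1.381e-23*690.4 = 3.879e-17
Step 3: U = 1.5 * 3.879e-17 = 5.818e-17 J

5.818e-17


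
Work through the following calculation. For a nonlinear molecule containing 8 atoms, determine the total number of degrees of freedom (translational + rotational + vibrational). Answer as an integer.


Step 1: Translational DOF = 3
Step 2: Rotational DOF (nonlinear) = 3
Step 3: Vibrational DOF = 3*8 - 6 = 18
Step 4: Total = 3 + 3 + 18 = 24

24


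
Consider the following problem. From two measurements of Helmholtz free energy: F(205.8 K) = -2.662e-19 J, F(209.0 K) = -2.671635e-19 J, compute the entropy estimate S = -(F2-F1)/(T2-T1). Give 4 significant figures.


Step 1: dF = F2 - F1 = -2.671635e-19 - (-2.662e-19) = -9.635e-22 J
Step 2: dT = T2 - T1 = 209.0 - 205.8 = 3.2 K
Step 3: S = -dF/dT = -(-9.635e-22)/3.2 = 3.011e-22 J/K

3.011e-22


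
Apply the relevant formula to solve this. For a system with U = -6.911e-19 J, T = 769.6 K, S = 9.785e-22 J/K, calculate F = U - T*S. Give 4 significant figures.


Step 1: T*S = 769.6 * 9.785e-22 = 7.531e-19 J
Step 2: F = U - T*S = -6.911e-19 - 7.531e-19
Step 3: F = -1.444e-18 J

-1.444e-18


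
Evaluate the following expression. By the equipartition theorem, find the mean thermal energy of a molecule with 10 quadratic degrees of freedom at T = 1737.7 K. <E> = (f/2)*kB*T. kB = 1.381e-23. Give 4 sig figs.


Step 1: f/2 = 10/2 = 5
Step 2: kB*T = 1.381e-23 * 1737.7 = 2.4e-20
Step 3: <E> = 5 * 2.4e-20 = 1.2e-19 J

1.2e-19


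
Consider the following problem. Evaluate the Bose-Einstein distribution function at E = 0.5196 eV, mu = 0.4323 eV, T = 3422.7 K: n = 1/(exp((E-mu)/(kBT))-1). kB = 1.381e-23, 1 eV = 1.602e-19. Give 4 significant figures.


Step 1: (E - mu) = 0.0873 eV
Step 2: x = (E-mu)*eV/(kB*T) = 0.0873*1.602e-19/(1.381e-23*3422.7) = 0.2959
Step 3: exp(x) = 1.344
Step 4: n = 1/(exp(x)-1) = 2.904

2.904


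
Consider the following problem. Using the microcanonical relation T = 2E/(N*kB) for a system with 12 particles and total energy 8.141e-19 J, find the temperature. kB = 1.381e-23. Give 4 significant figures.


Step 1: Numerator = 2*E = 2*8.141e-19 = 1.628e-18 J
Step 2: Denominator = N*kB = 12*1.381e-23 = 1.657e-22
Step 3: T = 1.628e-18 / 1.657e-22 = 9825 K

9825


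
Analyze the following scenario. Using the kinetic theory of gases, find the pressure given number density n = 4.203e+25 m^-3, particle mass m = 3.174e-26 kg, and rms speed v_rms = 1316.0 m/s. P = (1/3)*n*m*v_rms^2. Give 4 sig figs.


Step 1: v_rms^2 = 1316.0^2 = 1.732e+06
Step 2: n*m = 4.203e+25*3.174e-26 = 1.334
Step 3: P = (1/3)*1.334*1.732e+06 = 7.701e+05 Pa

7.701e+05


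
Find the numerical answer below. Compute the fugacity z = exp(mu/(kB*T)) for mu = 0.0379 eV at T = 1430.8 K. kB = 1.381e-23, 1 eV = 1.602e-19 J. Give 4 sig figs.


Step 1: Convert mu to Joules: 0.0379*1.602e-19 = 6.072e-21 J
Step 2: kB*T = 1.381e-23*1430.8 = 1.976e-20 J
Step 3: mu/(kB*T) = 0.3073
Step 4: z = exp(0.3073) = 1.36

1.36


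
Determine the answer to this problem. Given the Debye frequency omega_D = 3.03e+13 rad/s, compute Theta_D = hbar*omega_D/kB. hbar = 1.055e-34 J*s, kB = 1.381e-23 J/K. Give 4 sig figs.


Step 1: hbar*omega_D = 1.055e-34 * 3.03e+13 = 3.197e-21 J
Step 2: Theta_D = 3.197e-21 / 1.381e-23
Step 3: Theta_D = 231.5 K

231.5


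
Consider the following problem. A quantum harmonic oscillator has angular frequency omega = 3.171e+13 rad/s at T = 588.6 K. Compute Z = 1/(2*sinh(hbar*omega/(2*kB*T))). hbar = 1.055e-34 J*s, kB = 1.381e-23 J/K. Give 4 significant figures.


Step 1: Compute x = hbar*omega/(kB*T) = 1.055e-34*3.171e+13/(1.381e-23*588.6) = 0.4116
Step 2: x/2 = 0.2058
Step 3: sinh(x/2) = 0.2072
Step 4: Z = 1/(2*0.2072) = 2.413

2.413


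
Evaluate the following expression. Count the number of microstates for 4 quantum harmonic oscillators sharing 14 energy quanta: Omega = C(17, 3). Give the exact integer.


Step 1: Use binomial coefficient C(17, 3)
Step 2: Numerator = 17! / 14!
Step 3: Denominator = 3!
Step 4: Omega = 680

680


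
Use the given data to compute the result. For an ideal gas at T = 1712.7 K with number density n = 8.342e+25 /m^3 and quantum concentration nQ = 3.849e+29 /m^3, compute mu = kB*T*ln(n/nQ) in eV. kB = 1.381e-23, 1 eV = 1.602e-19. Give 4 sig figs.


Step 1: n/nQ = 8.342e+25/3.849e+29 = 0.0002167
Step 2: ln(n/nQ) = -8.437
Step 3: mu = kB*T*ln(n/nQ) = 2.365e-20*-8.437 = -1.996e-19 J
Step 4: Convert to eV: -1.996e-19/1.602e-19 = -1.246 eV

-1.246


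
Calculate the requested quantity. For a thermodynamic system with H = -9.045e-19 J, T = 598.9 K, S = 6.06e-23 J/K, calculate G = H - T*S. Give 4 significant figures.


Step 1: T*S = 598.9 * 6.06e-23 = 3.629e-20 J
Step 2: G = H - T*S = -9.045e-19 - 3.629e-20
Step 3: G = -9.408e-19 J

-9.408e-19


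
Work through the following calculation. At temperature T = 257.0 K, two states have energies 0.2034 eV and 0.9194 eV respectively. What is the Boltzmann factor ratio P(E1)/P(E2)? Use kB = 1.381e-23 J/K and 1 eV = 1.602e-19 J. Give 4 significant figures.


Step 1: Compute energy difference dE = E1 - E2 = 0.2034 - 0.9194 = -0.716 eV
Step 2: Convert to Joules: dE_J = -0.716 * 1.602e-19 = -1.147e-19 J
Step 3: Compute exponent = -dE_J / (kB * T) = -(-1.147e-19) / (1.381e-23 * 257.0) = 32.32
Step 4: P(E1)/P(E2) = exp(32.32) = 1.086e+14

1.086e+14


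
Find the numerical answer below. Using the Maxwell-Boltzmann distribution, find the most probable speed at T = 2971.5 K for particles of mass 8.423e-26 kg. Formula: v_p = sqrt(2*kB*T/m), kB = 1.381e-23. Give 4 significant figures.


Step 1: Numerator = 2*kB*T = 2*1.381e-23*2971.5 = 8.207e-20
Step 2: Ratio = 8.207e-20 / 8.423e-26 = 9.744e+05
Step 3: v_p = sqrt(9.744e+05) = 987.1 m/s

987.1


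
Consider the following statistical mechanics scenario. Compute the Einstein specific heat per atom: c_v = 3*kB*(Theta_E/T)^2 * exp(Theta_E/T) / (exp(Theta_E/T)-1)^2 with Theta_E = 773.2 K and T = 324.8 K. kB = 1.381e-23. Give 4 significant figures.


Step 1: x = Theta_E/T = 773.2/324.8 = 2.381
Step 2: x^2 = 5.667
Step 3: exp(x) = 10.81
Step 4: c_v = 3*1.381e-23*5.667*10.81/(10.81-1)^2 = 2.637e-23

2.637e-23


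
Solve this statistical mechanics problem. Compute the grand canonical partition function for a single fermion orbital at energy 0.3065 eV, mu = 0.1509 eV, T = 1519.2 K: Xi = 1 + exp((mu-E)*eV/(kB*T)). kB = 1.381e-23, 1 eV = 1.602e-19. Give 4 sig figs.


Step 1: (mu - E) = 0.1509 - 0.3065 = -0.1556 eV
Step 2: x = (mu-E)*eV/(kB*T) = -0.1556*1.602e-19/(1.381e-23*1519.2) = -1.188
Step 3: exp(x) = 0.3048
Step 4: Xi = 1 + 0.3048 = 1.305

1.305


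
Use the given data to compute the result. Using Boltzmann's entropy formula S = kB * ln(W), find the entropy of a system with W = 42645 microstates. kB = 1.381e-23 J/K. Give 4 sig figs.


Step 1: ln(W) = ln(42645) = 10.66
Step 2: S = kB * ln(W) = 1.381e-23 * 10.66
Step 3: S = 1.472e-22 J/K

1.472e-22


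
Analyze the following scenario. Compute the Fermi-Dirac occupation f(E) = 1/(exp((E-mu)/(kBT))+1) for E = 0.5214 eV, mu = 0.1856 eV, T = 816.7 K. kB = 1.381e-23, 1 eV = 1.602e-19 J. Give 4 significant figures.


Step 1: (E - mu) = 0.5214 - 0.1856 = 0.3358 eV
Step 2: Convert: (E-mu)*eV = 5.38e-20 J
Step 3: x = (E-mu)*eV/(kB*T) = 4.77
Step 4: f = 1/(exp(4.77)+1) = 0.008412

0.008412


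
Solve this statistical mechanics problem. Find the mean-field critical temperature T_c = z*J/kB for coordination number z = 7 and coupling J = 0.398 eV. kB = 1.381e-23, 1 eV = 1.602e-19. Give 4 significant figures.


Step 1: z*J = 7*0.398 = 2.786 eV
Step 2: Convert to Joules: 2.786*1.602e-19 = 4.463e-19 J
Step 3: T_c = 4.463e-19 / 1.381e-23 = 3.232e+04 K

3.232e+04


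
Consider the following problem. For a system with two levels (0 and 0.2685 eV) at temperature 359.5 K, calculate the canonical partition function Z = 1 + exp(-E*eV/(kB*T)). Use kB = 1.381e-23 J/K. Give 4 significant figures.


Step 1: Compute beta*E = E*eV/(kB*T) = 0.2685*1.602e-19/(1.381e-23*359.5) = 8.664
Step 2: exp(-beta*E) = exp(-8.664) = 0.0001727
Step 3: Z = 1 + 0.0001727 = 1

1


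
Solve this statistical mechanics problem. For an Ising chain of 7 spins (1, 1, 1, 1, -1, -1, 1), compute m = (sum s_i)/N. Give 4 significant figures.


Step 1: Count up spins (+1): 5, down spins (-1): 2
Step 2: Total magnetization M = 5 - 2 = 3
Step 3: m = M/N = 3/7 = 0.4286

0.4286


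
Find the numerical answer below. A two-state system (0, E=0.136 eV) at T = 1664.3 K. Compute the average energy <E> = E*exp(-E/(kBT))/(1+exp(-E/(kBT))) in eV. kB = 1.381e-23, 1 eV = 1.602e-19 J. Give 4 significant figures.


Step 1: beta*E = 0.136*1.602e-19/(1.381e-23*1664.3) = 0.9479
Step 2: exp(-beta*E) = 0.3875
Step 3: <E> = 0.136*0.3875/(1+0.3875) = 0.03798 eV

0.03798


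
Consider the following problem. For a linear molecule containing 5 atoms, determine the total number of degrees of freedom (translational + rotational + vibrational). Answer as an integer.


Step 1: Translational DOF = 3
Step 2: Rotational DOF (linear) = 2
Step 3: Vibrational DOF = 3*5 - 5 = 10
Step 4: Total = 3 + 2 + 10 = 15

15


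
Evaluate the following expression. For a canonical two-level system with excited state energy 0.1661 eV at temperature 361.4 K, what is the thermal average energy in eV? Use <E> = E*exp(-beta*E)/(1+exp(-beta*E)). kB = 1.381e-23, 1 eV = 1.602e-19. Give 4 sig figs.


Step 1: beta*E = 0.1661*1.602e-19/(1.381e-23*361.4) = 5.332
Step 2: exp(-beta*E) = 0.004837
Step 3: <E> = 0.1661*0.004837/(1+0.004837) = 0.0007995 eV

0.0007995


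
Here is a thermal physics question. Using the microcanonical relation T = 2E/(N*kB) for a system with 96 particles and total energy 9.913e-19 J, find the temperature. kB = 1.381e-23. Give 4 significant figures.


Step 1: Numerator = 2*E = 2*9.913e-19 = 1.983e-18 J
Step 2: Denominator = N*kB = 96*1.381e-23 = 1.326e-21
Step 3: T = 1.983e-18 / 1.326e-21 = 1495 K

1495


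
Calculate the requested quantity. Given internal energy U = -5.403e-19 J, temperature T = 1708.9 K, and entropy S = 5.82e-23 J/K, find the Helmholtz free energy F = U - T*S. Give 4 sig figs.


Step 1: T*S = 1708.9 * 5.82e-23 = 9.946e-20 J
Step 2: F = U - T*S = -5.403e-19 - 9.946e-20
Step 3: F = -6.398e-19 J

-6.398e-19


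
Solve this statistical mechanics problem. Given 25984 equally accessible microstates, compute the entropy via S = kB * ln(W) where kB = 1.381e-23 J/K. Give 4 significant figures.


Step 1: ln(W) = ln(25984) = 10.17
Step 2: S = kB * ln(W) = 1.381e-23 * 10.17
Step 3: S = 1.404e-22 J/K

1.404e-22


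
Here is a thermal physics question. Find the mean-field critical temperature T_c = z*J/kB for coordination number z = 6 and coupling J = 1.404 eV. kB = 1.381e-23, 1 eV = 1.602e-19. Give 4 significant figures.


Step 1: z*J = 6*1.404 = 8.424 eV
Step 2: Convert to Joules: 8.424*1.602e-19 = 1.35e-18 J
Step 3: T_c = 1.35e-18 / 1.381e-23 = 9.772e+04 K

9.772e+04


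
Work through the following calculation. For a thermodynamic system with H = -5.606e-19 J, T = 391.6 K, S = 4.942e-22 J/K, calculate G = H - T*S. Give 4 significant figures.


Step 1: T*S = 391.6 * 4.942e-22 = 1.935e-19 J
Step 2: G = H - T*S = -5.606e-19 - 1.935e-19
Step 3: G = -7.541e-19 J

-7.541e-19


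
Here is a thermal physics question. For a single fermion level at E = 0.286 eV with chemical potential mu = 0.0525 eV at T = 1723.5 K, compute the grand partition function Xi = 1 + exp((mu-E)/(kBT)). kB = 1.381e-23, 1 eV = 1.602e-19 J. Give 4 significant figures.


Step 1: (mu - E) = 0.0525 - 0.286 = -0.2335 eV
Step 2: x = (mu-E)*eV/(kB*T) = -0.2335*1.602e-19/(1.381e-23*1723.5) = -1.572
Step 3: exp(x) = 0.2077
Step 4: Xi = 1 + 0.2077 = 1.208

1.208


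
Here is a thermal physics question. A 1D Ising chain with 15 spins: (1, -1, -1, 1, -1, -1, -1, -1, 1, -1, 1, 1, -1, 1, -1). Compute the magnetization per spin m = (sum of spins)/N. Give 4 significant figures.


Step 1: Count up spins (+1): 6, down spins (-1): 9
Step 2: Total magnetization M = 6 - 9 = -3
Step 3: m = M/N = -3/15 = -0.2

-0.2


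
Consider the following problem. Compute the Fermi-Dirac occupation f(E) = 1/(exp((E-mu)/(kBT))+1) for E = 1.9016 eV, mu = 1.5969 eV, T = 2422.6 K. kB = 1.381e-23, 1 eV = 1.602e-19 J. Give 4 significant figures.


Step 1: (E - mu) = 1.9016 - 1.5969 = 0.3047 eV
Step 2: Convert: (E-mu)*eV = 4.881e-20 J
Step 3: x = (E-mu)*eV/(kB*T) = 1.459
Step 4: f = 1/(exp(1.459)+1) = 0.1886

0.1886


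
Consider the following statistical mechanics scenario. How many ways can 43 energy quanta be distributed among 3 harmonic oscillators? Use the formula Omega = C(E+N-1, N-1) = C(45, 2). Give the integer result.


Step 1: Use binomial coefficient C(45, 2)
Step 2: Numerator = 45! / 43!
Step 3: Denominator = 2!
Step 4: Omega = 990

990


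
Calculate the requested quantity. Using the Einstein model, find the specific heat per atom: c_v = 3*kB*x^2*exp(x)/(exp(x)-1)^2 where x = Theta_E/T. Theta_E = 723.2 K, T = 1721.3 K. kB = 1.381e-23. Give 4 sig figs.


Step 1: x = Theta_E/T = 723.2/1721.3 = 0.4201
Step 2: x^2 = 0.1765
Step 3: exp(x) = 1.522
Step 4: c_v = 3*1.381e-23*0.1765*1.522/(1.522-1)^2 = 4.083e-23

4.083e-23


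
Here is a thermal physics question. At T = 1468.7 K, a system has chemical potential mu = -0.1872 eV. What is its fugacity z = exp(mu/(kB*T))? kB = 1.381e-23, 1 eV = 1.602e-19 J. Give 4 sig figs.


Step 1: Convert mu to Joules: -0.1872*1.602e-19 = -2.999e-20 J
Step 2: kB*T = 1.381e-23*1468.7 = 2.028e-20 J
Step 3: mu/(kB*T) = -1.479
Step 4: z = exp(-1.479) = 0.228

0.228


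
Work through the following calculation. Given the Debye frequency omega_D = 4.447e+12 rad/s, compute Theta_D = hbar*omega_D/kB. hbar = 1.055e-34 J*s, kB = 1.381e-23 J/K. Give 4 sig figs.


Step 1: hbar*omega_D = 1.055e-34 * 4.447e+12 = 4.692e-22 J
Step 2: Theta_D = 4.692e-22 / 1.381e-23
Step 3: Theta_D = 33.97 K

33.97


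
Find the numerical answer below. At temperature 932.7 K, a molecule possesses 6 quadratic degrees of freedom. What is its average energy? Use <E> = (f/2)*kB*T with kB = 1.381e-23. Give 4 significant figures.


Step 1: f/2 = 6/2 = 3
Step 2: kB*T = 1.381e-23 * 932.7 = 1.288e-20
Step 3: <E> = 3 * 1.288e-20 = 3.864e-20 J

3.864e-20


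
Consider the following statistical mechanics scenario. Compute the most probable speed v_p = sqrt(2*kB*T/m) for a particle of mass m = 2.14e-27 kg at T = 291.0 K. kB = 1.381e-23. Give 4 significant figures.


Step 1: Numerator = 2*kB*T = 2*1.381e-23*291.0 = 8.037e-21
Step 2: Ratio = 8.037e-21 / 2.14e-27 = 3.756e+06
Step 3: v_p = sqrt(3.756e+06) = 1938 m/s

1938


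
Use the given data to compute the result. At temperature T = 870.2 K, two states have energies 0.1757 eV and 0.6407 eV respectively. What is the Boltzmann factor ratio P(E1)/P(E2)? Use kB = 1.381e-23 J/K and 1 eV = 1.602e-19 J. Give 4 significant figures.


Step 1: Compute energy difference dE = E1 - E2 = 0.1757 - 0.6407 = -0.465 eV
Step 2: Convert to Joules: dE_J = -0.465 * 1.602e-19 = -7.449e-20 J
Step 3: Compute exponent = -dE_J / (kB * T) = -(-7.449e-20) / (1.381e-23 * 870.2) = 6.199
Step 4: P(E1)/P(E2) = exp(6.199) = 492.1

492.1


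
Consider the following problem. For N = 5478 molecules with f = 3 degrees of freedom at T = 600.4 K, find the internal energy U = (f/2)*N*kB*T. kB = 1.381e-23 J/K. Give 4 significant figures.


Step 1: f/2 = 3/2 = 1.5
Step 2: N*kB*T = 5478*1.381e-23*600.4 = 4.542e-17
Step 3: U = 1.5 * 4.542e-17 = 6.813e-17 J

6.813e-17


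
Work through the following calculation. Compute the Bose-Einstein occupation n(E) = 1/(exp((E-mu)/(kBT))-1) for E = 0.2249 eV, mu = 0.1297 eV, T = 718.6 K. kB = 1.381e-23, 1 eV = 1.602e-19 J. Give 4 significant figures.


Step 1: (E - mu) = 0.0952 eV
Step 2: x = (E-mu)*eV/(kB*T) = 0.0952*1.602e-19/(1.381e-23*718.6) = 1.537
Step 3: exp(x) = 4.65
Step 4: n = 1/(exp(x)-1) = 0.274

0.274


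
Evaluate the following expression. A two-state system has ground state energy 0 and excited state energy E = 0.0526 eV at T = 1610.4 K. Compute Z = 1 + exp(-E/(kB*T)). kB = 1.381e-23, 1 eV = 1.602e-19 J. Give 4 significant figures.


Step 1: Compute beta*E = E*eV/(kB*T) = 0.0526*1.602e-19/(1.381e-23*1610.4) = 0.3789
Step 2: exp(-beta*E) = exp(-0.3789) = 0.6846
Step 3: Z = 1 + 0.6846 = 1.685

1.685


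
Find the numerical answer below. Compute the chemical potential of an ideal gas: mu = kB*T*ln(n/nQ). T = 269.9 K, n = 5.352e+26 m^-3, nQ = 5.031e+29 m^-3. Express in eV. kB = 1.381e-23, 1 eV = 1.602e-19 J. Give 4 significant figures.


Step 1: n/nQ = 5.352e+26/5.031e+29 = 0.001064
Step 2: ln(n/nQ) = -6.846
Step 3: mu = kB*T*ln(n/nQ) = 3.727e-21*-6.846 = -2.552e-20 J
Step 4: Convert to eV: -2.552e-20/1.602e-19 = -0.1593 eV

-0.1593


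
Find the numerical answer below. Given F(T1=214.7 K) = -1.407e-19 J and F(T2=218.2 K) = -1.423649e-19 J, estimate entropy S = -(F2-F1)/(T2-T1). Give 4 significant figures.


Step 1: dF = F2 - F1 = -1.423649e-19 - (-1.407e-19) = -1.6649e-21 J
Step 2: dT = T2 - T1 = 218.2 - 214.7 = 3.5 K
Step 3: S = -dF/dT = -(-1.6649e-21)/3.5 = 4.757e-22 J/K

4.757e-22


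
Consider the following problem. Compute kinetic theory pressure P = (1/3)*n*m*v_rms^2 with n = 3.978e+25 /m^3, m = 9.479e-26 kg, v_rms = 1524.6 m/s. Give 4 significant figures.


Step 1: v_rms^2 = 1524.6^2 = 2.324e+06
Step 2: n*m = 3.978e+25*9.479e-26 = 3.771
Step 3: P = (1/3)*3.771*2.324e+06 = 2.922e+06 Pa

2.922e+06


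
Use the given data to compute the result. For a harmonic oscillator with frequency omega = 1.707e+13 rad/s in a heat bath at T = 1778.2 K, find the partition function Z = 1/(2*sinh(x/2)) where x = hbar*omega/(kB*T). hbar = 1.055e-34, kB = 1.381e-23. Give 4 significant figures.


Step 1: Compute x = hbar*omega/(kB*T) = 1.055e-34*1.707e+13/(1.381e-23*1778.2) = 0.07334
Step 2: x/2 = 0.03667
Step 3: sinh(x/2) = 0.03668
Step 4: Z = 1/(2*0.03668) = 13.63

13.63


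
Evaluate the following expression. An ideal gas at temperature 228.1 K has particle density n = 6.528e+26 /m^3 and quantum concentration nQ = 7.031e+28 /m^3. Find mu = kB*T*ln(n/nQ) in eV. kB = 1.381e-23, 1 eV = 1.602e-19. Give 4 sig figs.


Step 1: n/nQ = 6.528e+26/7.031e+28 = 0.009285
Step 2: ln(n/nQ) = -4.679
Step 3: mu = kB*T*ln(n/nQ) = 3.15e-21*-4.679 = -1.474e-20 J
Step 4: Convert to eV: -1.474e-20/1.602e-19 = -0.09201 eV

-0.09201


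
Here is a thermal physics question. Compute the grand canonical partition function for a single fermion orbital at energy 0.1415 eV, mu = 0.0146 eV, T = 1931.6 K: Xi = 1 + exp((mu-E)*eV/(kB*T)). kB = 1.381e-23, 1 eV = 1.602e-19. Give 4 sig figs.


Step 1: (mu - E) = 0.0146 - 0.1415 = -0.1269 eV
Step 2: x = (mu-E)*eV/(kB*T) = -0.1269*1.602e-19/(1.381e-23*1931.6) = -0.7621
Step 3: exp(x) = 0.4667
Step 4: Xi = 1 + 0.4667 = 1.467

1.467


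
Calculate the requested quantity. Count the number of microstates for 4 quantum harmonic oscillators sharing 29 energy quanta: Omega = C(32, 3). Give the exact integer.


Step 1: Use binomial coefficient C(32, 3)
Step 2: Numerator = 32! / 29!
Step 3: Denominator = 3!
Step 4: Omega = 4960

4960


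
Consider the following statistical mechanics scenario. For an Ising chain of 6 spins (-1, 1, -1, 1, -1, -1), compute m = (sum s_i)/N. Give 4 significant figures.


Step 1: Count up spins (+1): 2, down spins (-1): 4
Step 2: Total magnetization M = 2 - 4 = -2
Step 3: m = M/N = -2/6 = -0.3333

-0.3333


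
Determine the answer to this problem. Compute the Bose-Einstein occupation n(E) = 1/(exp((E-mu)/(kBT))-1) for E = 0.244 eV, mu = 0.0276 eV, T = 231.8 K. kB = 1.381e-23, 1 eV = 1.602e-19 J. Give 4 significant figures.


Step 1: (E - mu) = 0.2164 eV
Step 2: x = (E-mu)*eV/(kB*T) = 0.2164*1.602e-19/(1.381e-23*231.8) = 10.83
Step 3: exp(x) = 5.049e+04
Step 4: n = 1/(exp(x)-1) = 1.98e-05

1.98e-05


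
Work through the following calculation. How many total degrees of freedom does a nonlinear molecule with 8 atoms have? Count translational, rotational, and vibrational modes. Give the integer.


Step 1: Translational DOF = 3
Step 2: Rotational DOF (nonlinear) = 3
Step 3: Vibrational DOF = 3*8 - 6 = 18
Step 4: Total = 3 + 3 + 18 = 24

24


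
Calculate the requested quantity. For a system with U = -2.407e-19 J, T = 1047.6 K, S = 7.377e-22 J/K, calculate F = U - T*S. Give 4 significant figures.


Step 1: T*S = 1047.6 * 7.377e-22 = 7.728e-19 J
Step 2: F = U - T*S = -2.407e-19 - 7.728e-19
Step 3: F = -1.014e-18 J

-1.014e-18


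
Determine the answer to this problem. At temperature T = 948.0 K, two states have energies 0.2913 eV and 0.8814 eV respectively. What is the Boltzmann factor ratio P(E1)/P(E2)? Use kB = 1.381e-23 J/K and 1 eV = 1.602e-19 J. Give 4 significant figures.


Step 1: Compute energy difference dE = E1 - E2 = 0.2913 - 0.8814 = -0.5901 eV
Step 2: Convert to Joules: dE_J = -0.5901 * 1.602e-19 = -9.453e-20 J
Step 3: Compute exponent = -dE_J / (kB * T) = -(-9.453e-20) / (1.381e-23 * 948.0) = 7.221
Step 4: P(E1)/P(E2) = exp(7.221) = 1368

1368


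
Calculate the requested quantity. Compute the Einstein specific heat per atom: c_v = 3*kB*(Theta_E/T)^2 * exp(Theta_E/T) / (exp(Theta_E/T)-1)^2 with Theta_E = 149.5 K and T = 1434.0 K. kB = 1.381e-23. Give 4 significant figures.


Step 1: x = Theta_E/T = 149.5/1434.0 = 0.1043
Step 2: x^2 = 0.01087
Step 3: exp(x) = 1.11
Step 4: c_v = 3*1.381e-23*0.01087*1.11/(1.11-1)^2 = 4.139e-23

4.139e-23


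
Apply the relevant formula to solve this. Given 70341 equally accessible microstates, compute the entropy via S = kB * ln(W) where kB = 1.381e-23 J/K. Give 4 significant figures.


Step 1: ln(W) = ln(70341) = 11.16
Step 2: S = kB * ln(W) = 1.381e-23 * 11.16
Step 3: S = 1.541e-22 J/K

1.541e-22


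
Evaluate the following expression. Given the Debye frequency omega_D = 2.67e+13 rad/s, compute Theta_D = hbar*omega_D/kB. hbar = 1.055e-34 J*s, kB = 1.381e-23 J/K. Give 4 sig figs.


Step 1: hbar*omega_D = 1.055e-34 * 2.67e+13 = 2.817e-21 J
Step 2: Theta_D = 2.817e-21 / 1.381e-23
Step 3: Theta_D = 204 K

204


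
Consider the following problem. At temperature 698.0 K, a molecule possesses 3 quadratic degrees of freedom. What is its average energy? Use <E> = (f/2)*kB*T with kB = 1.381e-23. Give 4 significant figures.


Step 1: f/2 = 3/2 = 1.5
Step 2: kB*T = 1.381e-23 * 698.0 = 9.639e-21
Step 3: <E> = 1.5 * 9.639e-21 = 1.446e-20 J

1.446e-20


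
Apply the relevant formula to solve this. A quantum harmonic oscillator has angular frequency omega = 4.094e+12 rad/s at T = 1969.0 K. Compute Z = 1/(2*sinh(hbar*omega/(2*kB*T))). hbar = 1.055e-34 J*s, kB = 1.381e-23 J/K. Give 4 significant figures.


Step 1: Compute x = hbar*omega/(kB*T) = 1.055e-34*4.094e+12/(1.381e-23*1969.0) = 0.01588
Step 2: x/2 = 0.007942
Step 3: sinh(x/2) = 0.007942
Step 4: Z = 1/(2*0.007942) = 62.96

62.96


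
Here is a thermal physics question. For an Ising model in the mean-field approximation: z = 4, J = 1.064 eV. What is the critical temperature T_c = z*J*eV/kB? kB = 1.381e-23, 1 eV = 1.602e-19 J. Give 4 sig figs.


Step 1: z*J = 4*1.064 = 4.256 eV
Step 2: Convert to Joules: 4.256*1.602e-19 = 6.818e-19 J
Step 3: T_c = 6.818e-19 / 1.381e-23 = 4.937e+04 K

4.937e+04


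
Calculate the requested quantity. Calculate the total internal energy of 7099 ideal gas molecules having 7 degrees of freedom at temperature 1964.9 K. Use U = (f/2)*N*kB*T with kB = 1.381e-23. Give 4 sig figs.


Step 1: f/2 = 7/2 = 3.5
Step 2: N*kB*T = 7099*1.381e-23*1964.9 = 1.926e-16
Step 3: U = 3.5 * 1.926e-16 = 6.742e-16 J

6.742e-16


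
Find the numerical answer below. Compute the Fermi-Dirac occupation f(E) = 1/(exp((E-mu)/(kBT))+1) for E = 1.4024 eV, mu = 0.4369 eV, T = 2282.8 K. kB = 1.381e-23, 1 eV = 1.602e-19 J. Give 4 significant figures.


Step 1: (E - mu) = 1.4024 - 0.4369 = 0.9655 eV
Step 2: Convert: (E-mu)*eV = 1.547e-19 J
Step 3: x = (E-mu)*eV/(kB*T) = 4.906
Step 4: f = 1/(exp(4.906)+1) = 0.007346

0.007346


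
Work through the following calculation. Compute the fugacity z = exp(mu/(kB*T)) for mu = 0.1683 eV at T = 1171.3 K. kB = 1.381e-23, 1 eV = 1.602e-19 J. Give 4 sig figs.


Step 1: Convert mu to Joules: 0.1683*1.602e-19 = 2.696e-20 J
Step 2: kB*T = 1.381e-23*1171.3 = 1.618e-20 J
Step 3: mu/(kB*T) = 1.667
Step 4: z = exp(1.667) = 5.295

5.295


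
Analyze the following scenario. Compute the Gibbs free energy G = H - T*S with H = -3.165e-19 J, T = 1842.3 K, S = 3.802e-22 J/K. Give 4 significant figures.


Step 1: T*S = 1842.3 * 3.802e-22 = 7.004e-19 J
Step 2: G = H - T*S = -3.165e-19 - 7.004e-19
Step 3: G = -1.017e-18 J

-1.017e-18
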